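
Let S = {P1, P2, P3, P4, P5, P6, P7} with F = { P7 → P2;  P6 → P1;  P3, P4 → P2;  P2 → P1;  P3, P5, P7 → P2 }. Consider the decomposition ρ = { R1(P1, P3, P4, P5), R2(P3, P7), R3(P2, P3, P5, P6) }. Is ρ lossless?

Chase test. Columns are P1, P2, P3, P4, P5, P6, P7; row i has aⱼ where attribute j ∈ Ri, else bᵢⱼ.
Initial tableau (one row per fragment):
  row 1: a1 b12 a3 a4 a5 b16 b17
  row 2: b21 b22 a3 b24 b25 b26 a7
  row 3: b31 a2 a3 b34 a5 a6 b37
No row becomes fully distinguished — the join is lossy.

No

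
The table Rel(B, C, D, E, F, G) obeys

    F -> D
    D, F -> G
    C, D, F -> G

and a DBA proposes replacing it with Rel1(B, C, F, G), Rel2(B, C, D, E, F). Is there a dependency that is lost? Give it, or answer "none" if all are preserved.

none

F → D lies within Rel2.
D, F → G: restricted closure across fragments reaches G.
C, D, F → G: restricted closure across fragments reaches G.
Every dependency is enforceable on the fragments, so the decomposition is dependency-preserving.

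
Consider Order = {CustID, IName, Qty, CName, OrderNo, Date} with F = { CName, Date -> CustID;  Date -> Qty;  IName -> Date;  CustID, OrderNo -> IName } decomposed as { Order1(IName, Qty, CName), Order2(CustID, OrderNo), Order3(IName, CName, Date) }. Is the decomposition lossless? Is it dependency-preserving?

Lossless test (chase): Rows 1 and 3 agree on IName; apply IName→Date and equate their Date entries. Rows 1 and 3 agree on CName, Date; apply CName, Date→CustID and equate their CustID entries. Rows 1 and 3 agree on Date; apply Date→Qty and equate their Qty entries. No row becomes fully distinguished — the join is lossy.
Dependency preservation: the restricted closure of {CName, Date} across the fragments never reaches {CustID}, so CName, Date → CustID cannot be enforced without a join — not preserved.

lossy and not dependency-preserving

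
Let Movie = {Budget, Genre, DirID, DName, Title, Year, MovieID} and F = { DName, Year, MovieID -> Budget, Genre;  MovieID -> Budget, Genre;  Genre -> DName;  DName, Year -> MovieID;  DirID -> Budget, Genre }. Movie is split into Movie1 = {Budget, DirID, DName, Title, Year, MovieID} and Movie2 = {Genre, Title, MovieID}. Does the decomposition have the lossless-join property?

Yes

Common attributes: Movie1 ∩ Movie2 = {Title, MovieID}.
Closure of {Title, MovieID}: MovieID → Budget, Genre applies, adding Budget, Genre; Genre → DName applies, adding DName. So (Title, MovieID)⁺ = {Budget, Genre, DName, Title, MovieID}.
This closure contains every attribute of Movie2, so Movie1 ∩ Movie2 → Movie2. The join is lossless.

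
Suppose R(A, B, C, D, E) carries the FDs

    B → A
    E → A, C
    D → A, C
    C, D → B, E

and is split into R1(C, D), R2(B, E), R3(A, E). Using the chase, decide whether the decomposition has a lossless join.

No

Chase test. Columns are A, B, C, D, E; row i has aⱼ where attribute j ∈ Ri, else bᵢⱼ.
Initial tableau (one row per fragment):
  row 1: b11 b12 a3 a4 b15
  row 2: b21 a2 b23 b24 a5
  row 3: a1 b32 b33 b34 a5
Rows 2 and 3 agree on E; apply E→A, C and equate their A, C entries.
No row becomes fully distinguished — the join is lossy.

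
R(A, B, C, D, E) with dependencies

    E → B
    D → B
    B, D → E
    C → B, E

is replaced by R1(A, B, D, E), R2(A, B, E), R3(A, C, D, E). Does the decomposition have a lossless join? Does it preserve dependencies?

lossless and dependency-preserving

Lossless test (chase): Rows 1 and 3 agree on E; apply E→B and equate their B entries. Row 3 is now all distinguished symbols — the join is lossless.
Dependency preservation: C → B, E is not contained in any single fragment, but the restricted closure of its left-hand side across the fragments still reaches the right-hand side; the remaining FDs each lie inside some fragment. All dependencies are preserved.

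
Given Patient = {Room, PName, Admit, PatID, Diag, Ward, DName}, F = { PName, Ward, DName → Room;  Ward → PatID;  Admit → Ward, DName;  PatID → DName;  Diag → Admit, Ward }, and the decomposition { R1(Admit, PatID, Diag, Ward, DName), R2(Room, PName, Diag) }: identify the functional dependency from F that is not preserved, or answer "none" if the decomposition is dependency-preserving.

PName, Ward, DName → Room

Check PName, Ward, DName → Room: no single fragment contains all of {Room, PName, Ward, DName}, and the restricted closure of {PName, Ward, DName} across the fragments never reaches {Room}.
Ward → PatID is preserved.
Admit → Ward, DName is preserved.
PatID → DName is preserved.
Diag → Admit, Ward is preserved.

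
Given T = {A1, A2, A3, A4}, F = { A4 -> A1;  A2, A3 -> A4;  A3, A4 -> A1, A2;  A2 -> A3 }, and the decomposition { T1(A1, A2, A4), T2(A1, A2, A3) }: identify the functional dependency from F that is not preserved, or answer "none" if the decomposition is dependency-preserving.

A3, A4 -> A1, A2

Check A3, A4 → A1, A2: no single fragment contains all of {A1, A2, A3, A4}, and the restricted closure of {A3, A4} across the fragments never reaches {A1, A2}.
A4 → A1 is preserved.
A2, A3 → A4 is preserved.
A2 → A3 is preserved.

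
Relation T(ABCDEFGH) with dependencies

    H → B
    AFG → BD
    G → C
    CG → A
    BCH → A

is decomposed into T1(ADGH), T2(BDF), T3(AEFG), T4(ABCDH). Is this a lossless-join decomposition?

No

Chase test. Columns are ABCDEFGH; row i has aⱼ where attribute j ∈ Ti, else bᵢⱼ.
Initial tableau (one row per fragment):
  row 1: a1 b12 b13 a4 b15 b16 a7 a8
  row 2: b21 a2 b23 a4 b25 a6 b27 b28
  row 3: a1 b32 b33 b34 a5 a6 a7 b38
  row 4: a1 a2 a3 a4 b45 b46 b47 a8
Rows 1 and 4 agree on H; apply H→B and equate their B entries.
Rows 1 and 3 agree on G; apply G→C and equate their C entries.
No row becomes fully distinguished — the join is lossy.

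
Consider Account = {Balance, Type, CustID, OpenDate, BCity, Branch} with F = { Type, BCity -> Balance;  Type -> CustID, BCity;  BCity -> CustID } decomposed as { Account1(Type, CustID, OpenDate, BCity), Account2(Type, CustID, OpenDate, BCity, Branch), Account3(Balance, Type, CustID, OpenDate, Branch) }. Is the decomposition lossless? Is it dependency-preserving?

Lossless test (chase): Rows 1 and 2 agree on Type, BCity; apply Type, BCity→Balance and equate their Balance entries. Rows 1 and 3 agree on Type; apply Type→CustID, BCity and equate their CustID, BCity entries. Rows 1 and 3 agree on Type, BCity; apply Type, BCity→Balance and equate their Balance entries. Row 2 is now all distinguished symbols — the join is lossless.
Dependency preservation: Type, BCity → Balance is not contained in any single fragment, but the restricted closure of its left-hand side across the fragments still reaches the right-hand side; the remaining FDs each lie inside some fragment. All dependencies are preserved.

lossless and dependency-preserving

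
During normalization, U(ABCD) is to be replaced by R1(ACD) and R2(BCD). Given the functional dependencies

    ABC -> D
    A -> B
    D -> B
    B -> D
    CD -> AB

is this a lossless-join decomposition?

Common attributes: R1 ∩ R2 = {CD}.
Closure of {CD}: D → B applies, adding B; CD → AB applies, adding A. So (CD)⁺ = {ABCD}.
This closure contains every attribute of R1, so R1 ∩ R2 → R1. The join is lossless.

Yes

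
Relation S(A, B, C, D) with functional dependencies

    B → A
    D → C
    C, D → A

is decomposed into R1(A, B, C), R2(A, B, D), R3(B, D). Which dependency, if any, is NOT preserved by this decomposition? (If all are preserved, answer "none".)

D → C

Check D → C: no single fragment contains all of {C, D}, and the restricted closure of {D} across the fragments never reaches {C}.
B → A is preserved.
C, D → A is preserved.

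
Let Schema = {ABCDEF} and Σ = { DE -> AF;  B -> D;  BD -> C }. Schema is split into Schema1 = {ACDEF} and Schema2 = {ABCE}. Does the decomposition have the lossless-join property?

Common attributes: Schema1 ∩ Schema2 = {ACE}.
No dependency enlarges {ACE}, so (ACE)⁺ = {ACE}.
The closure contains neither all of Schema1 = {ACDEF} nor all of Schema2 = {ABCE}, so the common attributes are not a superkey of either fragment. The join is lossy.

No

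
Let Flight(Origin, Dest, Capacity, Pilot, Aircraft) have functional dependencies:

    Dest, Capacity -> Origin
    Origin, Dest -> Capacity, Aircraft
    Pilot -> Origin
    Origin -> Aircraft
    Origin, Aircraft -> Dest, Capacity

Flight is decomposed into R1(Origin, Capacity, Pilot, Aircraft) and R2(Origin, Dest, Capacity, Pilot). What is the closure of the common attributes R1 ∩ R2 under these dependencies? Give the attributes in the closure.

R1 ∩ R2 = {Origin, Capacity, Pilot}.
Origin → Aircraft applies, adding Aircraft
Origin, Aircraft → Dest, Capacity applies, adding Dest
Closure: {Origin, Dest, Capacity, Pilot, Aircraft}.

Origin, Dest, Capacity, Pilot, Aircraft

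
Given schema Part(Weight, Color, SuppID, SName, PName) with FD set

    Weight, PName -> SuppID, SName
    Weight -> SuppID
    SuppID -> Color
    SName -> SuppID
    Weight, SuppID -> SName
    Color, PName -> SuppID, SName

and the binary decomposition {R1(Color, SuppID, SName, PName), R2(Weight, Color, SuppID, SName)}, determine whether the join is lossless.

No

Common attributes: R1 ∩ R2 = {Color, SuppID, SName}.
No dependency enlarges {Color, SuppID, SName}, so (Color, SuppID, SName)⁺ = {Color, SuppID, SName}.
The closure contains neither all of R1 = {Color, SuppID, SName, PName} nor all of R2 = {Weight, Color, SuppID, SName}, so the common attributes are not a superkey of either fragment. The join is lossy.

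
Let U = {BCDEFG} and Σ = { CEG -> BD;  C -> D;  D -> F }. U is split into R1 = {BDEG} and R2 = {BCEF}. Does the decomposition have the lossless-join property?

No

Common attributes: R1 ∩ R2 = {BE}.
No dependency enlarges {BE}, so (BE)⁺ = {BE}.
The closure contains neither all of R1 = {BDEG} nor all of R2 = {BCEF}, so the common attributes are not a superkey of either fragment. The join is lossy.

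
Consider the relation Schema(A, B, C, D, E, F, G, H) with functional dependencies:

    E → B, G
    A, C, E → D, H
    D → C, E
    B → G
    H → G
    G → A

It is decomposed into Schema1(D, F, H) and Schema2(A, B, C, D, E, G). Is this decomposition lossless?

Common attributes: Schema1 ∩ Schema2 = {D}.
Closure of {D}: D → C, E applies, adding C, E; E → B, G applies, adding B, G; G → A applies, adding A; A, C, E → D, H applies, adding H. So (D)⁺ = {A, B, C, D, E, G, H}.
This closure contains every attribute of Schema2, so Schema1 ∩ Schema2 → Schema2. The join is lossless.

Yes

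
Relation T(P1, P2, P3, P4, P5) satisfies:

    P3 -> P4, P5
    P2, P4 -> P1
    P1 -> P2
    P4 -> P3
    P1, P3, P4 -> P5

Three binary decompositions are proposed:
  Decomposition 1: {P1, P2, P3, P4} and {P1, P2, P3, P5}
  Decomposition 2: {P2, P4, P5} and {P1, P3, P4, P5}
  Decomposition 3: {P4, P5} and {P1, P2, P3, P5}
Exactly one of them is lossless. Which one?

Decomposition 1

Decomposition 1: common = {P1, P2, P3}, closure = {P1, P2, P3, P4, P5} → lossless.
Decomposition 2: common = {P4, P5}, closure = {P3, P4, P5} → lossy.
Decomposition 3: common = {P5}, closure = {P5} → lossy.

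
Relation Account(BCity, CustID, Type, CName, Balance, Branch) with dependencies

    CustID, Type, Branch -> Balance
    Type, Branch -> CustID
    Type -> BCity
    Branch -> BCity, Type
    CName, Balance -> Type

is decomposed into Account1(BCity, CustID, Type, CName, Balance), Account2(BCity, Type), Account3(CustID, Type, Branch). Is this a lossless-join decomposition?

Chase test. Columns are BCity, CustID, Type, CName, Balance, Branch; row i has aⱼ where attribute j ∈ Accounti, else bᵢⱼ.
Initial tableau (one row per fragment):
  row 1: a1 a2 a3 a4 a5 b16
  row 2: a1 b22 a3 b24 b25 b26
  row 3: b31 a2 a3 b34 b35 a6
Rows 1 and 3 agree on Type; apply Type→BCity and equate their BCity entries.
No row becomes fully distinguished — the join is lossy.

No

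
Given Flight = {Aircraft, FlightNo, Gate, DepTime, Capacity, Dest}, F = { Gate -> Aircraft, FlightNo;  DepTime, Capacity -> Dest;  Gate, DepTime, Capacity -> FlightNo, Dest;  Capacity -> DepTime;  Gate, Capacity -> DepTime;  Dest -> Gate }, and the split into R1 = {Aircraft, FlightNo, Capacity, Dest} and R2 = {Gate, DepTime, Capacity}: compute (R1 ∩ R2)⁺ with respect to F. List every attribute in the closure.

R1 ∩ R2 = {Capacity}.
Capacity → DepTime applies, adding DepTime
DepTime, Capacity → Dest applies, adding Dest
Dest → Gate applies, adding Gate
Gate → Aircraft, FlightNo applies, adding Aircraft, FlightNo
Closure: {Aircraft, FlightNo, Gate, DepTime, Capacity, Dest}.

Aircraft, FlightNo, Gate, DepTime, Capacity, Dest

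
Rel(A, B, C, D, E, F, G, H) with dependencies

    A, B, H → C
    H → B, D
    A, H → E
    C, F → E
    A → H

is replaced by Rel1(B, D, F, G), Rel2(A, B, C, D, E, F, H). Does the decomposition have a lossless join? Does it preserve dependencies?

lossy but dependency-preserving

Lossless test: (B, D, F)⁺ = {B, D, F}, which is a superkey of neither fragment — lossy.
Dependency preservation: every FD's attributes lie within a single fragment, so each can be enforced locally — preserved.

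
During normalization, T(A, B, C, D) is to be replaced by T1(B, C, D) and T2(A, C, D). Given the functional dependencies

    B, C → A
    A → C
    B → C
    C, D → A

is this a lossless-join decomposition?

Yes

Common attributes: T1 ∩ T2 = {C, D}.
Closure of {C, D}: C, D → A applies, adding A. So (C, D)⁺ = {A, C, D}.
This closure contains every attribute of T2, so T1 ∩ T2 → T2. The join is lossless.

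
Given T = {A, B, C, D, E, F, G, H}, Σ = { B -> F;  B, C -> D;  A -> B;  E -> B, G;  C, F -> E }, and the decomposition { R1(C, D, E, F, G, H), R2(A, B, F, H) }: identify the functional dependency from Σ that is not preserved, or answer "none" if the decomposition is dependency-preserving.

E -> B, G

Check E → B, G: no single fragment contains all of {B, E, G}, and the restricted closure of {E} across the fragments never reaches {B, G}.
B → F is preserved.
B, C → D is preserved.
A → B is preserved.
C, F → E is preserved.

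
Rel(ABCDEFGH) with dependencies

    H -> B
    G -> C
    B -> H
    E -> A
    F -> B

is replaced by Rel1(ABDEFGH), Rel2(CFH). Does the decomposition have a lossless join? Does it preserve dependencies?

Lossless test: (FH)⁺ = {BFH}, which is a superkey of neither fragment — lossy.
Dependency preservation: the restricted closure of {G} across the fragments never reaches {C}, so G → C cannot be enforced without a join — not preserved.

lossy and not dependency-preserving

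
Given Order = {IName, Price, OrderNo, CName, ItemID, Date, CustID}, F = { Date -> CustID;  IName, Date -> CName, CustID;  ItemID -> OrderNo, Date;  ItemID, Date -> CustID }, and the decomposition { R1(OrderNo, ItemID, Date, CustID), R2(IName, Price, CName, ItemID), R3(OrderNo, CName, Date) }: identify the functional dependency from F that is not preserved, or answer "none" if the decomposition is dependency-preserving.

Check IName, Date → CName, CustID: no single fragment contains all of {IName, CName, Date, CustID}, and the restricted closure of {IName, Date} across the fragments never reaches {CName, CustID}.
Date → CustID is preserved.
ItemID → OrderNo, Date is preserved.
ItemID, Date → CustID is preserved.

IName, Date -> CName, CustID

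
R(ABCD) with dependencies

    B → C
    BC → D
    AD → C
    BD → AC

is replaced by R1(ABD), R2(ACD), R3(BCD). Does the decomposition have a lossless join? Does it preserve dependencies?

Lossless test (chase): Rows 1 and 3 agree on B; apply B→C and equate their C entries. Rows 1 and 3 agree on BD; apply BD→AC and equate their AC entries. Row 1 is now all distinguished symbols — the join is lossless.
Dependency preservation: BD → AC is not contained in any single fragment, but the restricted closure of its left-hand side across the fragments still reaches the right-hand side; the remaining FDs each lie inside some fragment. All dependencies are preserved.

lossless and dependency-preserving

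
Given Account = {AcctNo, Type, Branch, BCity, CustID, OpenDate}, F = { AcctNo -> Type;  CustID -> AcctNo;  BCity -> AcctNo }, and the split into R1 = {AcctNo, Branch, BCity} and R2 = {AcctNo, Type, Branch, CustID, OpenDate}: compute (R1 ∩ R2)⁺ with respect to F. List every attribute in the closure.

AcctNo, Type, Branch

R1 ∩ R2 = {AcctNo, Branch}.
AcctNo → Type applies, adding Type
Closure: {AcctNo, Type, Branch}.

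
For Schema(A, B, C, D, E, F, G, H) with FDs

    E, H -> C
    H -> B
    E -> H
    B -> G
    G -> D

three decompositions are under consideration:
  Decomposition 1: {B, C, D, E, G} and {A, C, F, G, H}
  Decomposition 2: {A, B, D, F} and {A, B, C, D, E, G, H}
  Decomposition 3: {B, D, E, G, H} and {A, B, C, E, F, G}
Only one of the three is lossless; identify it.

Decomposition 1: common = {C, G}, closure = {C, D, G} → lossy.
Decomposition 2: common = {A, B, D}, closure = {A, B, D, G} → lossy.
Decomposition 3: common = {B, E, G}, closure = {B, C, D, E, G, H} → lossless.

Decomposition 3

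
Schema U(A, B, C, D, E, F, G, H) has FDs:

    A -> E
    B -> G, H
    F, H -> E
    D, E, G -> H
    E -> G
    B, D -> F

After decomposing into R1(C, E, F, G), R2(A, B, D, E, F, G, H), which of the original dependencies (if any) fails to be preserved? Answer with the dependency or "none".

none

A → E lies within R2.
B → G, H lies within R2.
F, H → E lies within R2.
D, E, G → H lies within R2.
E → G lies within R1.
B, D → F lies within R2.
Every dependency is enforceable on the fragments, so the decomposition is dependency-preserving.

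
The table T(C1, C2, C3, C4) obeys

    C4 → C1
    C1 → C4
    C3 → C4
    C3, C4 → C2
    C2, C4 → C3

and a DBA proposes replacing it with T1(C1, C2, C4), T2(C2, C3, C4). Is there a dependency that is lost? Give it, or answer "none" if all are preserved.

C4 → C1 lies within T1.
C1 → C4 lies within T1.
C3 → C4 lies within T2.
C3, C4 → C2 lies within T2.
C2, C4 → C3 lies within T2.
Every dependency is enforceable on the fragments, so the decomposition is dependency-preserving.

none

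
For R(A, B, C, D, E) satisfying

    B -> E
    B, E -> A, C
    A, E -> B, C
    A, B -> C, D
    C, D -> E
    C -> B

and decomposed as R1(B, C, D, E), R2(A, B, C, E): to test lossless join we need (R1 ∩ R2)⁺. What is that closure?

A, B, C, D, E

R1 ∩ R2 = {B, C, E}.
B, E → A, C applies, adding A
A, B → C, D applies, adding D
Closure: {A, B, C, D, E}.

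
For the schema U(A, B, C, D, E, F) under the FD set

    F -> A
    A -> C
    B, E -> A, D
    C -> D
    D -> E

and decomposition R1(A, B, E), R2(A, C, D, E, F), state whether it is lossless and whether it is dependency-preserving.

Lossless test: (A, E)⁺ = {A, C, D, E}, which is a superkey of neither fragment — lossy.
Dependency preservation: B, E → A, D is not contained in any single fragment, but the restricted closure of its left-hand side across the fragments still reaches the right-hand side; the remaining FDs each lie inside some fragment. All dependencies are preserved.

lossy but dependency-preserving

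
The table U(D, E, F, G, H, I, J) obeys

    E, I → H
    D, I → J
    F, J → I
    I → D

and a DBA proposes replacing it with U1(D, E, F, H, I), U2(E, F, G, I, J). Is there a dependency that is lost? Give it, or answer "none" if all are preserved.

none

E, I → H lies within U1.
D, I → J: restricted closure across fragments reaches J.
F, J → I lies within U2.
I → D lies within U1.
Every dependency is enforceable on the fragments, so the decomposition is dependency-preserving.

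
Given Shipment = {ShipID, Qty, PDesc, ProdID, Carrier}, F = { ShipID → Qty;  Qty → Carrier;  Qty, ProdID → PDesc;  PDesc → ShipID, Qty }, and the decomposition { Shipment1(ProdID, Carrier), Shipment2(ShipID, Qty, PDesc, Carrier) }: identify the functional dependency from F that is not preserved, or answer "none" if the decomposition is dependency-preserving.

Qty, ProdID → PDesc

Check Qty, ProdID → PDesc: no single fragment contains all of {Qty, PDesc, ProdID}, and the restricted closure of {Qty, ProdID} across the fragments never reaches {PDesc}.
ShipID → Qty is preserved.
Qty → Carrier is preserved.
PDesc → ShipID, Qty is preserved.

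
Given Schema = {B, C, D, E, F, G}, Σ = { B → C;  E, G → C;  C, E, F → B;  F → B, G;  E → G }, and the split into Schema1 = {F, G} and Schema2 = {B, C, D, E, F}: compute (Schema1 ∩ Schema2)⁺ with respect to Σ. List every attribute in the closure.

B, C, F, G

Schema1 ∩ Schema2 = {F}.
F → B, G applies, adding B, G
B → C applies, adding C
Closure: {B, C, F, G}.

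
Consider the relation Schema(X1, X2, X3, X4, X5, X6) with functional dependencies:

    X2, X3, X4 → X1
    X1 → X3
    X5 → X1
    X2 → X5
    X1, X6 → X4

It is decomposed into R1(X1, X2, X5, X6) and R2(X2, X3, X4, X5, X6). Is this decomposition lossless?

Yes

Common attributes: R1 ∩ R2 = {X2, X5, X6}.
Closure of {X2, X5, X6}: X5 → X1 applies, adding X1; X1, X6 → X4 applies, adding X4; X1 → X3 applies, adding X3. So (X2, X5, X6)⁺ = {X1, X2, X3, X4, X5, X6}.
This closure contains every attribute of R1, so R1 ∩ R2 → R1. The join is lossless.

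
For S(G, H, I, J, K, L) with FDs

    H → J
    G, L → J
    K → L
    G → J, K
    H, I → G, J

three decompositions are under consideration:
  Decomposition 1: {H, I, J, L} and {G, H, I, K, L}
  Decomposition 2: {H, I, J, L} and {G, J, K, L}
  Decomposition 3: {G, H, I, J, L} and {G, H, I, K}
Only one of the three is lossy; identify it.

Decomposition 1: common = {H, I, L}, closure = {G, H, I, J, K, L} → lossless.
Decomposition 2: common = {J, L}, closure = {J, L} → lossy.
Decomposition 3: common = {G, H, I}, closure = {G, H, I, J, K, L} → lossless.

Decomposition 2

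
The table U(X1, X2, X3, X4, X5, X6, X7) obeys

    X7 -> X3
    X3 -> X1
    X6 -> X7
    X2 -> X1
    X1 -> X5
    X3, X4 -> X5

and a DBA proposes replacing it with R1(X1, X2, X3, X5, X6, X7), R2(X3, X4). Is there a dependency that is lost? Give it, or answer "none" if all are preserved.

none

X7 → X3 lies within R1.
X3 → X1 lies within R1.
X6 → X7 lies within R1.
X2 → X1 lies within R1.
X1 → X5 lies within R1.
X3, X4 → X5: restricted closure across fragments reaches X5.
Every dependency is enforceable on the fragments, so the decomposition is dependency-preserving.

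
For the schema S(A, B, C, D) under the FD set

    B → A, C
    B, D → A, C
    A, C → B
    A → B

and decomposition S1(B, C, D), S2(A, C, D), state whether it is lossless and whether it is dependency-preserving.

Lossless test: (C, D)⁺ = {C, D}, which is a superkey of neither fragment — lossy.
Dependency preservation: the restricted closure of {B} across the fragments never reaches {A, C}, so B → A, C cannot be enforced without a join — not preserved.

lossy and not dependency-preserving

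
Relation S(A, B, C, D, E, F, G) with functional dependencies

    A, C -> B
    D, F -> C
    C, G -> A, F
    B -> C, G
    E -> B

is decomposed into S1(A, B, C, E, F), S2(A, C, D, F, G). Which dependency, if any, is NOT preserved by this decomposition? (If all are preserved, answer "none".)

none

A, C → B lies within S1.
D, F → C lies within S2.
C, G → A, F lies within S2.
B → C, G: restricted closure across fragments reaches C, G.
E → B lies within S1.
Every dependency is enforceable on the fragments, so the decomposition is dependency-preserving.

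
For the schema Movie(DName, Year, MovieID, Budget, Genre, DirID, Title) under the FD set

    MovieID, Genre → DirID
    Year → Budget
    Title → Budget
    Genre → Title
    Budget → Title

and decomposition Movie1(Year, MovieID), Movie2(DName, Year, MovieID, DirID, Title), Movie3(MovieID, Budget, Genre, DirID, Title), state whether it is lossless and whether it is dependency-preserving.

Lossless test (chase): Rows 1 and 2 agree on Year; apply Year→Budget and equate their Budget entries. Rows 2 and 3 agree on Title; apply Title→Budget and equate their Budget entries. Rows 1 and 2 agree on Budget; apply Budget→Title and equate their Title entries. No row becomes fully distinguished — the join is lossy.
Dependency preservation: Year → Budget is not contained in any single fragment, but the restricted closure of its left-hand side across the fragments still reaches the right-hand side; the remaining FDs each lie inside some fragment. All dependencies are preserved.

lossy but dependency-preserving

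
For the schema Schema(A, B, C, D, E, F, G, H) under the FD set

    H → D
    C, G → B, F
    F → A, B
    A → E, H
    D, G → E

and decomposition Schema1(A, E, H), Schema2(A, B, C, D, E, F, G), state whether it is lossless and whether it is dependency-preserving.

Lossless test: (A, E)⁺ = {A, D, E, H}, which contains all of one fragment — lossless.
Dependency preservation: the restricted closure of {H} across the fragments never reaches {D}, so H → D cannot be enforced without a join — not preserved.

lossless but not dependency-preserving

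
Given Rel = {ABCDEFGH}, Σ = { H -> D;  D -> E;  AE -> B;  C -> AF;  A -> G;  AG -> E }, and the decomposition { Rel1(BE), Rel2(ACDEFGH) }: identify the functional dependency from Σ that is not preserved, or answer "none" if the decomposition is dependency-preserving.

AE -> B

Check AE → B: no single fragment contains all of {ABE}, and the restricted closure of {AE} across the fragments never reaches {B}.
H → D is preserved.
D → E is preserved.
C → AF is preserved.
A → G is preserved.
AG → E is preserved.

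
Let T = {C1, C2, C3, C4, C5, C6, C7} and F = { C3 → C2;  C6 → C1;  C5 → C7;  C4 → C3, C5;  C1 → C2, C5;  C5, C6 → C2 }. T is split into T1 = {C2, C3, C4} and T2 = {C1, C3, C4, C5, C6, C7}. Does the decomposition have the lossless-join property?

Yes

Common attributes: T1 ∩ T2 = {C3, C4}.
Closure of {C3, C4}: C3 → C2 applies, adding C2; C4 → C3, C5 applies, adding C5; C5 → C7 applies, adding C7. So (C3, C4)⁺ = {C2, C3, C4, C5, C7}.
This closure contains every attribute of T1, so T1 ∩ T2 → T1. The join is lossless.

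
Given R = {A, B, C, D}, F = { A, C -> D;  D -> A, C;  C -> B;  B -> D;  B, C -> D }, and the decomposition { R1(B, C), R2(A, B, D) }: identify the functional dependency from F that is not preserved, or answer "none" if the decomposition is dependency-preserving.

none

A, C → D: restricted closure across fragments reaches D.
D → A, C: restricted closure across fragments reaches A, C.
C → B lies within R1.
B → D lies within R2.
B, C → D: restricted closure across fragments reaches D.
Every dependency is enforceable on the fragments, so the decomposition is dependency-preserving.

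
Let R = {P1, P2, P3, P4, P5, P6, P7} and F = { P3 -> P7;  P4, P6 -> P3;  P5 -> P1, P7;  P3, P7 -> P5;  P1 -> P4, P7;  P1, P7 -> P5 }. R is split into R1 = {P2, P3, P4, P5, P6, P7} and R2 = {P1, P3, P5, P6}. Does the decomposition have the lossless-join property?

Yes

Common attributes: R1 ∩ R2 = {P3, P5, P6}.
Closure of {P3, P5, P6}: P3 → P7 applies, adding P7; P5 → P1, P7 applies, adding P1; P1 → P4, P7 applies, adding P4. So (P3, P5, P6)⁺ = {P1, P3, P4, P5, P6, P7}.
This closure contains every attribute of R2, so R1 ∩ R2 → R2. The join is lossless.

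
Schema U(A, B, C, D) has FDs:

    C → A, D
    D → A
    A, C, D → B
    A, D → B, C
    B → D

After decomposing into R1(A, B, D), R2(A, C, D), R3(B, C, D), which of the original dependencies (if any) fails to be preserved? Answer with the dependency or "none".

C → A, D lies within R2.
D → A lies within R1.
A, C, D → B: restricted closure across fragments reaches B.
A, D → B, C: restricted closure across fragments reaches B, C.
B → D lies within R1.
Every dependency is enforceable on the fragments, so the decomposition is dependency-preserving.

none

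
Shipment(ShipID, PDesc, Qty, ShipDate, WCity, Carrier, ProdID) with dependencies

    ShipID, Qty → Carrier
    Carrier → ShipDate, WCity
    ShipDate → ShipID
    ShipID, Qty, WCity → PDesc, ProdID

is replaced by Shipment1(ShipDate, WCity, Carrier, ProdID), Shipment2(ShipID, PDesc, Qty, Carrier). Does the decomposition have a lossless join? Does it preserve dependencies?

Lossless test: (Carrier)⁺ = {ShipID, ShipDate, WCity, Carrier}, which is a superkey of neither fragment — lossy.
Dependency preservation: the restricted closure of {ShipDate} across the fragments never reaches {ShipID}, so ShipDate → ShipID cannot be enforced without a join — not preserved.

lossy and not dependency-preserving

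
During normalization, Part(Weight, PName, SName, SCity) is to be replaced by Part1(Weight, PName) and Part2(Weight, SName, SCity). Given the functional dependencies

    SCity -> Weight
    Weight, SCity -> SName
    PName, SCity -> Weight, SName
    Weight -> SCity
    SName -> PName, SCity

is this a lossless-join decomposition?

Common attributes: Part1 ∩ Part2 = {Weight}.
Closure of {Weight}: Weight → SCity applies, adding SCity; Weight, SCity → SName applies, adding SName; SName → PName, SCity applies, adding PName. So (Weight)⁺ = {Weight, PName, SName, SCity}.
This closure contains every attribute of Part1, so Part1 ∩ Part2 → Part1. The join is lossless.

Yes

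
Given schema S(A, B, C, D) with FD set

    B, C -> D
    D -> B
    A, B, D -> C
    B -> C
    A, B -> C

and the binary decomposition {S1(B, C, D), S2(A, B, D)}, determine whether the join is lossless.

Common attributes: S1 ∩ S2 = {B, D}.
Closure of {B, D}: B → C applies, adding C. So (B, D)⁺ = {B, C, D}.
This closure contains every attribute of S1, so S1 ∩ S2 → S1. The join is lossless.

Yes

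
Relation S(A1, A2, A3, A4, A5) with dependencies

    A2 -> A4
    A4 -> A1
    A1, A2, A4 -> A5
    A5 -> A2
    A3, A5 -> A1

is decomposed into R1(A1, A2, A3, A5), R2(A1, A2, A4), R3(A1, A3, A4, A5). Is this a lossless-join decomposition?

Yes

Chase test. Columns are A1, A2, A3, A4, A5; row i has aⱼ where attribute j ∈ Ri, else bᵢⱼ.
Initial tableau (one row per fragment):
  row 1: a1 a2 a3 b14 a5
  row 2: a1 a2 b23 a4 b25
  row 3: a1 b32 a3 a4 a5
Rows 1 and 2 agree on A2; apply A2→A4 and equate their A4 entries.
Rows 1 and 2 agree on A1, A2, A4; apply A1, A2, A4→A5 and equate their A5 entries.
Rows 1 and 3 agree on A5; apply A5→A2 and equate their A2 entries.
Row 1 is now all distinguished symbols — the join is lossless.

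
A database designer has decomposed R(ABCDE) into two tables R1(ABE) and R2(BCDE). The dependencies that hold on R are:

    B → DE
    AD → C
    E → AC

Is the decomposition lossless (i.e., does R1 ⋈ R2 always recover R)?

Yes

Common attributes: R1 ∩ R2 = {BE}.
Closure of {BE}: B → DE applies, adding D; E → AC applies, adding AC. So (BE)⁺ = {ABCDE}.
This closure contains every attribute of R1, so R1 ∩ R2 → R1. The join is lossless.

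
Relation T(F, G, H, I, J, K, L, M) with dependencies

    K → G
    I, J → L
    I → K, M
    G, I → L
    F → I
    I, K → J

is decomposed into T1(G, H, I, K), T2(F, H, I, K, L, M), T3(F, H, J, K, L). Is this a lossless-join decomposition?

Yes

Chase test. Columns are F, G, H, I, J, K, L, M; row i has aⱼ where attribute j ∈ Ti, else bᵢⱼ.
Initial tableau (one row per fragment):
  row 1: b11 a2 a3 a4 b15 a6 b17 b18
  row 2: a1 b22 a3 a4 b25 a6 a7 a8
  row 3: a1 b32 a3 b34 a5 a6 a7 b38
Rows 1 and 2 agree on K; apply K→G and equate their G entries.
Rows 1 and 3 agree on K; apply K→G and equate their G entries.
Rows 1 and 2 agree on I; apply I→K, M and equate their K, M entries.
Rows 1 and 2 agree on G, I; apply G, I→L and equate their L entries.
Rows 2 and 3 agree on F; apply F→I and equate their I entries.
Rows 1 and 2 agree on I, K; apply I, K→J and equate their J entries.
Rows 1 and 3 agree on I, K; apply I, K→J and equate their J entries.
Rows 1 and 3 agree on I; apply I→K, M and equate their K, M entries.
Row 2 is now all distinguished symbols — the join is lossless.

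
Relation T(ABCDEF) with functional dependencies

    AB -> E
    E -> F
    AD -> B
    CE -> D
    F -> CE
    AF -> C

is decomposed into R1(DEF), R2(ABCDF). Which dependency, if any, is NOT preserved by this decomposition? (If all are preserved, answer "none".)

AB → E: restricted closure across fragments reaches E.
E → F lies within R1.
AD → B lies within R2.
CE → D: restricted closure across fragments reaches D.
F → CE: restricted closure across fragments reaches CE.
AF → C lies within R2.
Every dependency is enforceable on the fragments, so the decomposition is dependency-preserving.

none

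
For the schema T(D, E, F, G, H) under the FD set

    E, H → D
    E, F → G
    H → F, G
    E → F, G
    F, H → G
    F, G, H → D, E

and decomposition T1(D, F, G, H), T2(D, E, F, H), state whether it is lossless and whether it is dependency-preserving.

lossless but not dependency-preserving

Lossless test: (D, F, H)⁺ = {D, E, F, G, H}, which contains all of one fragment — lossless.
Dependency preservation: the restricted closure of {E, F} across the fragments never reaches {G}, so E, F → G cannot be enforced without a join — not preserved.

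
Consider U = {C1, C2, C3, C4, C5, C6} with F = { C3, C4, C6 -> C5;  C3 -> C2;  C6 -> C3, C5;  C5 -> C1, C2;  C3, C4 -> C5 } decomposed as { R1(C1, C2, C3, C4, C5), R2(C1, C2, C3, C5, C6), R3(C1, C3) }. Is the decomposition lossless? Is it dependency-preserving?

Lossless test (chase): Rows 1 and 3 agree on C3; apply C3→C2 and equate their C2 entries. No row becomes fully distinguished — the join is lossy.
Dependency preservation: C3, C4, C6 → C5 is not contained in any single fragment, but the restricted closure of its left-hand side across the fragments still reaches the right-hand side; the remaining FDs each lie inside some fragment. All dependencies are preserved.

lossy but dependency-preserving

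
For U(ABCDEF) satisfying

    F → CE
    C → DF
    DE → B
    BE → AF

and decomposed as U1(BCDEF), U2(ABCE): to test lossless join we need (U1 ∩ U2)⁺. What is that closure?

ABCDEF

U1 ∩ U2 = {BCE}.
C → DF applies, adding DF
BE → AF applies, adding A
Closure: {ABCDEF}.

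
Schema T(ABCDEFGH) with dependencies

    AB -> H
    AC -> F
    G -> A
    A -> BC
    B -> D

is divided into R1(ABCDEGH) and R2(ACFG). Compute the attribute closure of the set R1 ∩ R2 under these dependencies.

ABCDFGH

R1 ∩ R2 = {ACG}.
AC → F applies, adding F
A → BC applies, adding B
B → D applies, adding D
AB → H applies, adding H
Closure: {ABCDFGH}.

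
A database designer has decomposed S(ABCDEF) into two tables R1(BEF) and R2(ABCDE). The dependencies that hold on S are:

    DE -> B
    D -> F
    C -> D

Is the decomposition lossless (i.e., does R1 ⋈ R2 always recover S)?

No

Common attributes: R1 ∩ R2 = {BE}.
No dependency enlarges {BE}, so (BE)⁺ = {BE}.
The closure contains neither all of R1 = {BEF} nor all of R2 = {ABCDE}, so the common attributes are not a superkey of either fragment. The join is lossy.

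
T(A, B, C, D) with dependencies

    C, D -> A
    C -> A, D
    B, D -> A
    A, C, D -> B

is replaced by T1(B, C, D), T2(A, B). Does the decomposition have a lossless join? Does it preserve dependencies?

lossy and not dependency-preserving

Lossless test: (B)⁺ = {B}, which is a superkey of neither fragment — lossy.
Dependency preservation: the restricted closure of {C, D} across the fragments never reaches {A}, so C, D → A cannot be enforced without a join — not preserved.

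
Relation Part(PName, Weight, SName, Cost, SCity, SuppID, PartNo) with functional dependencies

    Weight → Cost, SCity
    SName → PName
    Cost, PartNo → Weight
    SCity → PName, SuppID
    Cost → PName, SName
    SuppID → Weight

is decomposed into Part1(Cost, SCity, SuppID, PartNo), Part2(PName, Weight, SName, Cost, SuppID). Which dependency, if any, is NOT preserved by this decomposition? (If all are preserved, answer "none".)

Weight → Cost, SCity: restricted closure across fragments reaches Cost, SCity.
SName → PName lies within Part2.
Cost, PartNo → Weight: restricted closure across fragments reaches Weight.
SCity → PName, SuppID: restricted closure across fragments reaches PName, SuppID.
Cost → PName, SName lies within Part2.
SuppID → Weight lies within Part2.
Every dependency is enforceable on the fragments, so the decomposition is dependency-preserving.

none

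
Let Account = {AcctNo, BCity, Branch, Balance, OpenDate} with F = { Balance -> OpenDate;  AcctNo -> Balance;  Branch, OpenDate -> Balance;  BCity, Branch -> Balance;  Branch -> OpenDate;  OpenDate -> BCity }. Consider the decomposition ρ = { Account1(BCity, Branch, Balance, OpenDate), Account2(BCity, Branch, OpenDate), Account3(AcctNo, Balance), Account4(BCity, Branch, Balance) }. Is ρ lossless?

No

Chase test. Columns are AcctNo, BCity, Branch, Balance, OpenDate; row i has aⱼ where attribute j ∈ Accounti, else bᵢⱼ.
Initial tableau (one row per fragment):
  row 1: b11 a2 a3 a4 a5
  row 2: b21 a2 a3 b24 a5
  row 3: a1 b32 b33 a4 b35
  row 4: b41 a2 a3 a4 b45
Rows 1 and 3 agree on Balance; apply Balance→OpenDate and equate their OpenDate entries.
Rows 1 and 4 agree on Balance; apply Balance→OpenDate and equate their OpenDate entries.
Rows 1 and 2 agree on Branch, OpenDate; apply Branch, OpenDate→Balance and equate their Balance entries.
Rows 1 and 3 agree on OpenDate; apply OpenDate→BCity and equate their BCity entries.
No row becomes fully distinguished — the join is lossy.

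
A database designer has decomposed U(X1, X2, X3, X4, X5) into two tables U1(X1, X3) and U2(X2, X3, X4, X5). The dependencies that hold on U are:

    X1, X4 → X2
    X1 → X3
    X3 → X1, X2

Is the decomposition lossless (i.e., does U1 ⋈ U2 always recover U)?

Common attributes: U1 ∩ U2 = {X3}.
Closure of {X3}: X3 → X1, X2 applies, adding X1, X2. So (X3)⁺ = {X1, X2, X3}.
This closure contains every attribute of U1, so U1 ∩ U2 → U1. The join is lossless.

Yes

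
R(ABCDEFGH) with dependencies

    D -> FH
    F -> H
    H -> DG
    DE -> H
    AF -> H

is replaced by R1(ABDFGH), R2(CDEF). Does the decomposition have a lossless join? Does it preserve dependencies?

lossy but dependency-preserving

Lossless test: (DF)⁺ = {DFGH}, which is a superkey of neither fragment — lossy.
Dependency preservation: DE → H is not contained in any single fragment, but the restricted closure of its left-hand side across the fragments still reaches the right-hand side; the remaining FDs each lie inside some fragment. All dependencies are preserved.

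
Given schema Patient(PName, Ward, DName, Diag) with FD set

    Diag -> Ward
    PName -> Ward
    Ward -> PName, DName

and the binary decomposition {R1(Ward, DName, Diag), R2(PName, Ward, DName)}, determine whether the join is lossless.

Common attributes: R1 ∩ R2 = {Ward, DName}.
Closure of {Ward, DName}: Ward → PName, DName applies, adding PName. So (Ward, DName)⁺ = {PName, Ward, DName}.
This closure contains every attribute of R2, so R1 ∩ R2 → R2. The join is lossless.

Yes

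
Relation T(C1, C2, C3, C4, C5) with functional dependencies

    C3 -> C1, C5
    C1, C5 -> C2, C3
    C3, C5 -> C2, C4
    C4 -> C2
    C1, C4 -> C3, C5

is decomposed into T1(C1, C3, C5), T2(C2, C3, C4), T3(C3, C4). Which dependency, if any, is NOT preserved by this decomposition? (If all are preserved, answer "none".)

Check C1, C4 → C3, C5: no single fragment contains all of {C1, C3, C4, C5}, and the restricted closure of {C1, C4} across the fragments never reaches {C3, C5}.
C3 → C1, C5 is preserved.
C1, C5 → C2, C3 is preserved.
C3, C5 → C2, C4 is preserved.
C4 → C2 is preserved.

C1, C4 -> C3, C5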